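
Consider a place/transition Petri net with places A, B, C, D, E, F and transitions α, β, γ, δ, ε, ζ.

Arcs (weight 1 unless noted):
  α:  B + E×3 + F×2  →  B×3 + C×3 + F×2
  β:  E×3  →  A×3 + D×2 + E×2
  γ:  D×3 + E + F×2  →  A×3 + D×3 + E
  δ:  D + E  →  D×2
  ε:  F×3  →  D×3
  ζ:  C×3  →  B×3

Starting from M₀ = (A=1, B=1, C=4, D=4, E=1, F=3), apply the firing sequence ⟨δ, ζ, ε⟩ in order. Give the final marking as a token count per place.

step 1: fire δ:  (A=1, B=1, C=4, D=4, E=1, F=3) → (A=1, B=1, C=4, D=5, E=0, F=3)
step 2: fire ζ:  (A=1, B=1, C=4, D=5, E=0, F=3) → (A=1, B=4, C=1, D=5, E=0, F=3)
step 3: fire ε:  (A=1, B=4, C=1, D=5, E=0, F=3) → (A=1, B=4, C=1, D=8, E=0, F=0)

(A=1, B=4, C=1, D=8, E=0, F=0)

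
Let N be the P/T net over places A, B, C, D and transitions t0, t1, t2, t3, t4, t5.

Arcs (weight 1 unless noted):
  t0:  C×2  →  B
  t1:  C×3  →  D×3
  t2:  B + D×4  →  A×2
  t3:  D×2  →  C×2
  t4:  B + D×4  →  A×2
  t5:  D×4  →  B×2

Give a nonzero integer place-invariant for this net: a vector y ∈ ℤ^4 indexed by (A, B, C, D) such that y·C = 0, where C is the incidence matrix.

Incidence matrix C (rows=places, cols=transitions):
       t0   t1   t2   t3   t4   t5
    A   0    0    2    0    2    0
    B   1    0   -1    0   -1    2
    C  -2   -3    0    2    0    0
    D   0    3   -4   -2   -4   -4

Candidate y = [3, 2, 1, 1]; check y·C column-wise:
  col t0: 3·0 + 2·1 + 1·-2 + 1·0 = 0
  col t1: 3·0 + 2·0 + 1·-3 + 1·3 = 0
  col t2: 3·2 + 2·-1 + 1·0 + 1·-4 = 0
  col t3: 3·0 + 2·0 + 1·2 + 1·-2 = 0
  col t4: 3·2 + 2·-1 + 1·0 + 1·-4 = 0
  col t5: 3·0 + 2·2 + 1·0 + 1·-4 = 0

y = (A:3, B:2, C:1, D:1)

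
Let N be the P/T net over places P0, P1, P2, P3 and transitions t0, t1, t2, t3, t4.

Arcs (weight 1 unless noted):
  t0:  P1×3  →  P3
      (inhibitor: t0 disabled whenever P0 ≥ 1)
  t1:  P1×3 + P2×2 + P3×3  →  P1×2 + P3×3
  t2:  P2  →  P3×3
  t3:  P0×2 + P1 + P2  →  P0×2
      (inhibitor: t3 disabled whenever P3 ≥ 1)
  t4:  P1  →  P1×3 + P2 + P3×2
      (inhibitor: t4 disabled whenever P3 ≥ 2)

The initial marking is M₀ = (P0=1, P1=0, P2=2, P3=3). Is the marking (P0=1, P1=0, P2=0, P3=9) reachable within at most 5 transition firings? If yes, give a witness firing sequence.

step 1: fire t2:  (P0=1, P1=0, P2=2, P3=3) → (P0=1, P1=0, P2=1, P3=6)
step 2: fire t2:  (P0=1, P1=0, P2=1, P3=6) → (P0=1, P1=0, P2=0, P3=9)

YES — reachable via ⟨t2, t2⟩ (2 firings)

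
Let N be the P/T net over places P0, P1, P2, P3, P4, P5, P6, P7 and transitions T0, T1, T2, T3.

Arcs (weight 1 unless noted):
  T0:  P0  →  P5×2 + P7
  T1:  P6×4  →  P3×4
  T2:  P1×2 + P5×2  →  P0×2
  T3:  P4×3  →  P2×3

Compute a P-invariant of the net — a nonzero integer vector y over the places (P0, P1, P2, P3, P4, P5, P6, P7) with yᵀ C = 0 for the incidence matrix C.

Incidence matrix C (rows=places, cols=transitions):
       T0   T1   T2   T3
   P0  -1    0    2    0
   P1   0    0   -2    0
   P2   0    0    0    3
   P3   0    4    0    0
   P4   0    0    0   -3
   P5   2    0   -2    0
   P6   0   -4    0    0
   P7   1    0    0    0

Candidate y = [0, 0, 1, 0, 1, 0, 0, 0]; check y·C column-wise:
  col T0: 0·-1 + 1·0 + 1·0 + 0·2 + 0·1 = 0
  col T1: 1·0 + 0·4 + 1·0 + 0·-4 = 0
  col T2: 0·2 + 0·-2 + 1·0 + 1·0 + 0·-2 = 0
  col T3: 1·3 + 1·-3 = 0

y = (P0:0, P1:0, P2:1, P3:0, P4:1, P5:0, P6:0, P7:0)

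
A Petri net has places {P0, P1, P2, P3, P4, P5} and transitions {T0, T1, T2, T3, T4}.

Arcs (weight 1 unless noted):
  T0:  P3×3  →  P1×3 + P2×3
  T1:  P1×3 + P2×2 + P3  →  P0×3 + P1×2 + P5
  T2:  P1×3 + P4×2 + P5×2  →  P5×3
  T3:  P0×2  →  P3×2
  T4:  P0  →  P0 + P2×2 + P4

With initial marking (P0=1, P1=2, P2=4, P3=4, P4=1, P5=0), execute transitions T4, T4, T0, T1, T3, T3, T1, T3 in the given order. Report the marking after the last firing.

(P0=1, P1=3, P2=7, P3=5, P4=3, P5=2)

step 1: fire T4:  (P0=1, P1=2, P2=4, P3=4, P4=1, P5=0) → (P0=1, P1=2, P2=6, P3=4, P4=2, P5=0)
step 2: fire T4:  (P0=1, P1=2, P2=6, P3=4, P4=2, P5=0) → (P0=1, P1=2, P2=8, P3=4, P4=3, P5=0)
step 3: fire T0:  (P0=1, P1=2, P2=8, P3=4, P4=3, P5=0) → (P0=1, P1=5, P2=11, P3=1, P4=3, P5=0)
step 4: fire T1:  (P0=1, P1=5, P2=11, P3=1, P4=3, P5=0) → (P0=4, P1=4, P2=9, P3=0, P4=3, P5=1)
step 5: fire T3:  (P0=4, P1=4, P2=9, P3=0, P4=3, P5=1) → (P0=2, P1=4, P2=9, P3=2, P4=3, P5=1)
step 6: fire T3:  (P0=2, P1=4, P2=9, P3=2, P4=3, P5=1) → (P0=0, P1=4, P2=9, P3=4, P4=3, P5=1)
step 7: fire T1:  (P0=0, P1=4, P2=9, P3=4, P4=3, P5=1) → (P0=3, P1=3, P2=7, P3=3, P4=3, P5=2)
step 8: fire T3:  (P0=3, P1=3, P2=7, P3=3, P4=3, P5=2) → (P0=1, P1=3, P2=7, P3=5, P4=3, P5=2)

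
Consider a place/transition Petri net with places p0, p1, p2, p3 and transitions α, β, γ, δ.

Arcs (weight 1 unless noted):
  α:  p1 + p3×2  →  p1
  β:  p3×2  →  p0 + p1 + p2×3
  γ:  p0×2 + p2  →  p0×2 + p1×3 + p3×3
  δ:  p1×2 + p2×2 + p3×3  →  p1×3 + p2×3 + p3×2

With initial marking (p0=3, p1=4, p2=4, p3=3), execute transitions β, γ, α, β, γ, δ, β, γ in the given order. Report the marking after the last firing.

step 1: fire β:  (p0=3, p1=4, p2=4, p3=3) → (p0=4, p1=5, p2=7, p3=1)
step 2: fire γ:  (p0=4, p1=5, p2=7, p3=1) → (p0=4, p1=8, p2=6, p3=4)
step 3: fire α:  (p0=4, p1=8, p2=6, p3=4) → (p0=4, p1=8, p2=6, p3=2)
step 4: fire β:  (p0=4, p1=8, p2=6, p3=2) → (p0=5, p1=9, p2=9, p3=0)
step 5: fire γ:  (p0=5, p1=9, p2=9, p3=0) → (p0=5, p1=12, p2=8, p3=3)
step 6: fire δ:  (p0=5, p1=12, p2=8, p3=3) → (p0=5, p1=13, p2=9, p3=2)
step 7: fire β:  (p0=5, p1=13, p2=9, p3=2) → (p0=6, p1=14, p2=12, p3=0)
step 8: fire γ:  (p0=6, p1=14, p2=12, p3=0) → (p0=6, p1=17, p2=11, p3=3)

(p0=6, p1=17, p2=11, p3=3)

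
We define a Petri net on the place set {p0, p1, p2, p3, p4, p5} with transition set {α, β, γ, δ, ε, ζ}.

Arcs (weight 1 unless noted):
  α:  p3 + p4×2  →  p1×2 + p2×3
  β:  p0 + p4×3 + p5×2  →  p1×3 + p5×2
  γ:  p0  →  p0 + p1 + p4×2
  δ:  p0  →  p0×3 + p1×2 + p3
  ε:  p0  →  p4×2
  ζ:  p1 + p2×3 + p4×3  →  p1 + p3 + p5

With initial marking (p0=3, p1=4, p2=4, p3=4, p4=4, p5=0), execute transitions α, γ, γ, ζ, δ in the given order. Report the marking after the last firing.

step 1: fire α:  (p0=3, p1=4, p2=4, p3=4, p4=4, p5=0) → (p0=3, p1=6, p2=7, p3=3, p4=2, p5=0)
step 2: fire γ:  (p0=3, p1=6, p2=7, p3=3, p4=2, p5=0) → (p0=3, p1=7, p2=7, p3=3, p4=4, p5=0)
step 3: fire γ:  (p0=3, p1=7, p2=7, p3=3, p4=4, p5=0) → (p0=3, p1=8, p2=7, p3=3, p4=6, p5=0)
step 4: fire ζ:  (p0=3, p1=8, p2=7, p3=3, p4=6, p5=0) → (p0=3, p1=8, p2=4, p3=4, p4=3, p5=1)
step 5: fire δ:  (p0=3, p1=8, p2=4, p3=4, p4=3, p5=1) → (p0=5, p1=10, p2=4, p3=5, p4=3, p5=1)

(p0=5, p1=10, p2=4, p3=5, p4=3, p5=1)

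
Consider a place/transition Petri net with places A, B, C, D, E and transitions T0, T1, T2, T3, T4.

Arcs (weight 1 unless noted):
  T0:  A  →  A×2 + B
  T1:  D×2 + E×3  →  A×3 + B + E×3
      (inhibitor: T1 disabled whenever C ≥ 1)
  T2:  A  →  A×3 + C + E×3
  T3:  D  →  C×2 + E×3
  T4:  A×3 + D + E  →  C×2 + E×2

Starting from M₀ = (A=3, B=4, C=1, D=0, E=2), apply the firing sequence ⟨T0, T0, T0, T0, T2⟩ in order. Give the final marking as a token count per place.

step 1: fire T0:  (A=3, B=4, C=1, D=0, E=2) → (A=4, B=5, C=1, D=0, E=2)
step 2: fire T0:  (A=4, B=5, C=1, D=0, E=2) → (A=5, B=6, C=1, D=0, E=2)
step 3: fire T0:  (A=5, B=6, C=1, D=0, E=2) → (A=6, B=7, C=1, D=0, E=2)
step 4: fire T0:  (A=6, B=7, C=1, D=0, E=2) → (A=7, B=8, C=1, D=0, E=2)
step 5: fire T2:  (A=7, B=8, C=1, D=0, E=2) → (A=9, B=8, C=2, D=0, E=5)

(A=9, B=8, C=2, D=0, E=5)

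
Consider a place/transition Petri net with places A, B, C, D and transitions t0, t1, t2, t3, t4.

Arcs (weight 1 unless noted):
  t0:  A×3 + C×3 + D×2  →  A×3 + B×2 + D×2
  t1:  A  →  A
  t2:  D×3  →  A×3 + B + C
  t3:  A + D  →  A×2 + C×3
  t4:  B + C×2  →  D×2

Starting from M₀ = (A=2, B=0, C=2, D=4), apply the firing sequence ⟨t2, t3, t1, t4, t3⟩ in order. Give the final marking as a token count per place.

step 1: fire t2:  (A=2, B=0, C=2, D=4) → (A=5, B=1, C=3, D=1)
step 2: fire t3:  (A=5, B=1, C=3, D=1) → (A=6, B=1, C=6, D=0)
step 3: fire t1:  (A=6, B=1, C=6, D=0) → (A=6, B=1, C=6, D=0)
step 4: fire t4:  (A=6, B=1, C=6, D=0) → (A=6, B=0, C=4, D=2)
step 5: fire t3:  (A=6, B=0, C=4, D=2) → (A=7, B=0, C=7, D=1)

(A=7, B=0, C=7, D=1)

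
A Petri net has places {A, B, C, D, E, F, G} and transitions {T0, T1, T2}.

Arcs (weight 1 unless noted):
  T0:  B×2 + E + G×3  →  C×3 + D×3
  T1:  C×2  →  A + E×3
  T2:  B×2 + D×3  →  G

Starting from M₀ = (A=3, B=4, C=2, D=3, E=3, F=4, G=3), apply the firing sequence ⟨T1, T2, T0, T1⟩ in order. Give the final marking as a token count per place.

(A=5, B=0, C=1, D=3, E=8, F=4, G=1)

step 1: fire T1:  (A=3, B=4, C=2, D=3, E=3, F=4, G=3) → (A=4, B=4, C=0, D=3, E=6, F=4, G=3)
step 2: fire T2:  (A=4, B=4, C=0, D=3, E=6, F=4, G=3) → (A=4, B=2, C=0, D=0, E=6, F=4, G=4)
step 3: fire T0:  (A=4, B=2, C=0, D=0, E=6, F=4, G=4) → (A=4, B=0, C=3, D=3, E=5, F=4, G=1)
step 4: fire T1:  (A=4, B=0, C=3, D=3, E=5, F=4, G=1) → (A=5, B=0, C=1, D=3, E=8, F=4, G=1)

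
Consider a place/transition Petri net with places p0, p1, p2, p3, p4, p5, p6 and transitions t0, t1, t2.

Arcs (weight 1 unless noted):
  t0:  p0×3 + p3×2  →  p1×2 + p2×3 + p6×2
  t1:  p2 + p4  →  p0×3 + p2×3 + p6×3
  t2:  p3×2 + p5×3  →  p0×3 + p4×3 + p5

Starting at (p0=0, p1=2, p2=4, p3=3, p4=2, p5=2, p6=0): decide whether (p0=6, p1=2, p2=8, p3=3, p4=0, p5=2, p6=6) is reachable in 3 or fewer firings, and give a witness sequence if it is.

step 1: fire t1:  (p0=0, p1=2, p2=4, p3=3, p4=2, p5=2, p6=0) → (p0=3, p1=2, p2=6, p3=3, p4=1, p5=2, p6=3)
step 2: fire t1:  (p0=3, p1=2, p2=6, p3=3, p4=1, p5=2, p6=3) → (p0=6, p1=2, p2=8, p3=3, p4=0, p5=2, p6=6)

YES — reachable via ⟨t1, t1⟩ (2 firings)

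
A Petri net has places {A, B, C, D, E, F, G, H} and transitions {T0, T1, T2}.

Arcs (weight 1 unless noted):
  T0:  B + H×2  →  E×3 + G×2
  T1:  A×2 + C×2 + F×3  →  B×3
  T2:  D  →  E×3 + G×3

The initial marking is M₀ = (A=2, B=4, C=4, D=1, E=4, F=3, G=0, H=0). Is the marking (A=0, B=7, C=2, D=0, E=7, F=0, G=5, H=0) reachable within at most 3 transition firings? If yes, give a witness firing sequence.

NO — not reachable within 3 firings

depth 0: 1 marking
depth 1: 3 markings reached so far
depth 2: 4 markings reached so far
depth 3: 4 markings reached so far
(frontier empty at depth 3; search complete)
target is not among the 4 markings reachable within 3 steps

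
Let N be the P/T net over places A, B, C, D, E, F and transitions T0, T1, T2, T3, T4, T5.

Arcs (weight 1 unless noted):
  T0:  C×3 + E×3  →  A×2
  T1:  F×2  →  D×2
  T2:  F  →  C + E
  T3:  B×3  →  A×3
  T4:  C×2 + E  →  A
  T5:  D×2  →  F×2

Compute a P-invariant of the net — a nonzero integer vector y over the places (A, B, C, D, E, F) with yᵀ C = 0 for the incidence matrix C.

Incidence matrix C (rows=places, cols=transitions):
       T0   T1   T2   T3   T4   T5
    A   2    0    0    3    1    0
    B   0    0    0   -3    0    0
    C  -3    0    1    0   -2    0
    D   0    2    0    0    0   -2
    E  -3    0    1    0   -1    0
    F   0   -2   -1    0    0    2

Candidate y = [3, 3, 1, 2, 1, 2]; check y·C column-wise:
  col T0: 3·2 + 3·0 + 1·-3 + 2·0 + 1·-3 + 2·0 = 0
  col T1: 3·0 + 3·0 + 1·0 + 2·2 + 1·0 + 2·-2 = 0
  col T2: 3·0 + 3·0 + 1·1 + 2·0 + 1·1 + 2·-1 = 0
  col T3: 3·3 + 3·-3 + 1·0 + 2·0 + 1·0 + 2·0 = 0
  col T4: 3·1 + 3·0 + 1·-2 + 2·0 + 1·-1 + 2·0 = 0
  col T5: 3·0 + 3·0 + 1·0 + 2·-2 + 1·0 + 2·2 = 0

y = (A:3, B:3, C:1, D:2, E:1, F:2)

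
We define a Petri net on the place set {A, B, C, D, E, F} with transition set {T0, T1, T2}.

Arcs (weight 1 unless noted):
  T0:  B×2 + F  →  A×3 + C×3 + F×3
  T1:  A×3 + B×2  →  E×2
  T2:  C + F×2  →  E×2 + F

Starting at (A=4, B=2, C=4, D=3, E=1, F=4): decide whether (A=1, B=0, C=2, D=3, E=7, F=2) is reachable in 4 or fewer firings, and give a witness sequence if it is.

step 1: fire T1:  (A=4, B=2, C=4, D=3, E=1, F=4) → (A=1, B=0, C=4, D=3, E=3, F=4)
step 2: fire T2:  (A=1, B=0, C=4, D=3, E=3, F=4) → (A=1, B=0, C=3, D=3, E=5, F=3)
step 3: fire T2:  (A=1, B=0, C=3, D=3, E=5, F=3) → (A=1, B=0, C=2, D=3, E=7, F=2)

YES — reachable via ⟨T1, T2, T2⟩ (3 firings)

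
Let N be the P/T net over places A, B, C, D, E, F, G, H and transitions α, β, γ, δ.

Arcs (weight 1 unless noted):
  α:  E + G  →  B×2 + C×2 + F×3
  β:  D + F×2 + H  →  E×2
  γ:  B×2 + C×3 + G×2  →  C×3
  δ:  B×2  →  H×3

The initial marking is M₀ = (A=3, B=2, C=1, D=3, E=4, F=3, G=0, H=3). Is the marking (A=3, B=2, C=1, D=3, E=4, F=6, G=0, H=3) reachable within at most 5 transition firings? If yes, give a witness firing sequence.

depth 0: 1 marking
depth 1: 3 markings reached so far
depth 2: 4 markings reached so far
depth 3: 4 markings reached so far
(frontier empty at depth 3; search complete)
target is not among the 4 markings reachable within 5 steps

NO — not reachable within 5 firings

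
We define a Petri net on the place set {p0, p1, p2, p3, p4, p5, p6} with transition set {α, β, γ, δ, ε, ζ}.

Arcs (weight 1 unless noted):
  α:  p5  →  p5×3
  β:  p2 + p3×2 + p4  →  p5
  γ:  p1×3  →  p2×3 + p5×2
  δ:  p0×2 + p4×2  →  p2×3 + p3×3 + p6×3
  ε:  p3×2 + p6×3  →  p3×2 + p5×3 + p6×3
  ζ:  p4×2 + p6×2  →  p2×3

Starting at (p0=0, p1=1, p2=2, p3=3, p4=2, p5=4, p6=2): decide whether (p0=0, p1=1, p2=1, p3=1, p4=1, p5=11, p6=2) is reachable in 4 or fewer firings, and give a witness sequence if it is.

YES — reachable via ⟨α, α, α, β⟩ (4 firings)

step 1: fire α:  (p0=0, p1=1, p2=2, p3=3, p4=2, p5=4, p6=2) → (p0=0, p1=1, p2=2, p3=3, p4=2, p5=6, p6=2)
step 2: fire α:  (p0=0, p1=1, p2=2, p3=3, p4=2, p5=6, p6=2) → (p0=0, p1=1, p2=2, p3=3, p4=2, p5=8, p6=2)
step 3: fire α:  (p0=0, p1=1, p2=2, p3=3, p4=2, p5=8, p6=2) → (p0=0, p1=1, p2=2, p3=3, p4=2, p5=10, p6=2)
step 4: fire β:  (p0=0, p1=1, p2=2, p3=3, p4=2, p5=10, p6=2) → (p0=0, p1=1, p2=1, p3=1, p4=1, p5=11, p6=2)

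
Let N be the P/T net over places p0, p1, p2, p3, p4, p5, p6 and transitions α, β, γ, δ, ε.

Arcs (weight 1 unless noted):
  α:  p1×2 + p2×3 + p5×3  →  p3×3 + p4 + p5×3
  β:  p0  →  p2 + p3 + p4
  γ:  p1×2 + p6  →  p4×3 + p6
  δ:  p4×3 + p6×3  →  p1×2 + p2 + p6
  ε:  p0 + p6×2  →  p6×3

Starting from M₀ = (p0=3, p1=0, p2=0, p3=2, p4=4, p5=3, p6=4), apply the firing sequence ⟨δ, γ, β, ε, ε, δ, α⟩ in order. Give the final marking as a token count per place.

step 1: fire δ:  (p0=3, p1=0, p2=0, p3=2, p4=4, p5=3, p6=4) → (p0=3, p1=2, p2=1, p3=2, p4=1, p5=3, p6=2)
step 2: fire γ:  (p0=3, p1=2, p2=1, p3=2, p4=1, p5=3, p6=2) → (p0=3, p1=0, p2=1, p3=2, p4=4, p5=3, p6=2)
step 3: fire β:  (p0=3, p1=0, p2=1, p3=2, p4=4, p5=3, p6=2) → (p0=2, p1=0, p2=2, p3=3, p4=5, p5=3, p6=2)
step 4: fire ε:  (p0=2, p1=0, p2=2, p3=3, p4=5, p5=3, p6=2) → (p0=1, p1=0, p2=2, p3=3, p4=5, p5=3, p6=3)
step 5: fire ε:  (p0=1, p1=0, p2=2, p3=3, p4=5, p5=3, p6=3) → (p0=0, p1=0, p2=2, p3=3, p4=5, p5=3, p6=4)
step 6: fire δ:  (p0=0, p1=0, p2=2, p3=3, p4=5, p5=3, p6=4) → (p0=0, p1=2, p2=3, p3=3, p4=2, p5=3, p6=2)
step 7: fire α:  (p0=0, p1=2, p2=3, p3=3, p4=2, p5=3, p6=2) → (p0=0, p1=0, p2=0, p3=6, p4=3, p5=3, p6=2)

(p0=0, p1=0, p2=0, p3=6, p4=3, p5=3, p6=2)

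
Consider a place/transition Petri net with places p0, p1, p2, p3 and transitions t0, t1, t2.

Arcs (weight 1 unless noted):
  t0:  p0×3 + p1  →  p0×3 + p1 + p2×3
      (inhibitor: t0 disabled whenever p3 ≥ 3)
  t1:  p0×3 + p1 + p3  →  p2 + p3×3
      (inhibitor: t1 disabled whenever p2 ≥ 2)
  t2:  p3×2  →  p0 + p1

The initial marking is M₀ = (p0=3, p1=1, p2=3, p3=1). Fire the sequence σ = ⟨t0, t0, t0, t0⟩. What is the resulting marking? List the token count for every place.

(p0=3, p1=1, p2=15, p3=1)

step 1: fire t0:  (p0=3, p1=1, p2=3, p3=1) → (p0=3, p1=1, p2=6, p3=1)
step 2: fire t0:  (p0=3, p1=1, p2=6, p3=1) → (p0=3, p1=1, p2=9, p3=1)
step 3: fire t0:  (p0=3, p1=1, p2=9, p3=1) → (p0=3, p1=1, p2=12, p3=1)
step 4: fire t0:  (p0=3, p1=1, p2=12, p3=1) → (p0=3, p1=1, p2=15, p3=1)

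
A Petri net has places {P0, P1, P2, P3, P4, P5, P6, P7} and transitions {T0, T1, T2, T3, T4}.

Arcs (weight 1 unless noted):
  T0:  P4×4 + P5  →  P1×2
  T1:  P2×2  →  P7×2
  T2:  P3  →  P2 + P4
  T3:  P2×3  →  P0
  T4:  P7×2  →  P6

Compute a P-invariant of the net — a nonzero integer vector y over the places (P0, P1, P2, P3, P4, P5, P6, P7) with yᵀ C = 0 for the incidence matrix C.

Incidence matrix C (rows=places, cols=transitions):
       T0   T1   T2   T3   T4
   P0   0    0    0    1    0
   P1   2    0    0    0    0
   P2   0   -2    1   -3    0
   P3   0    0   -1    0    0
   P4  -4    0    1    0    0
   P5  -1    0    0    0    0
   P6   0    0    0    0    1
   P7   0    2    0    0   -2

Candidate y = [0, 2, 0, 1, 1, 0, 0, 0]; check y·C column-wise:
  col T0: 2·2 + 1·0 + 1·-4 + 0·-1 = 0
  col T1: 2·0 + 0·-2 + 1·0 + 1·0 + 0·2 = 0
  col T2: 2·0 + 0·1 + 1·-1 + 1·1 = 0
  col T3: 0·1 + 2·0 + 0·-3 + 1·0 + 1·0 = 0
  col T4: 2·0 + 1·0 + 1·0 + 0·1 + 0·-2 = 0

y = (P0:0, P1:2, P2:0, P3:1, P4:1, P5:0, P6:0, P7:0)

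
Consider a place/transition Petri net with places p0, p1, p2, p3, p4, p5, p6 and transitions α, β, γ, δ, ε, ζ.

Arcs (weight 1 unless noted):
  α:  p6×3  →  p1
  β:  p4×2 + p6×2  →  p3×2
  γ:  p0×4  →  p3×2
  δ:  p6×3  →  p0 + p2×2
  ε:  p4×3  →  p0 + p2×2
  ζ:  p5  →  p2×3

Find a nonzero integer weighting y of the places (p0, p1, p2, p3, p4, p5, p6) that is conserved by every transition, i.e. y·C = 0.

Incidence matrix C (rows=places, cols=transitions):
        α    β    γ    δ    ε    ζ
   p0   0    0   -4    1    1    0
   p1   1    0    0    0    0    0
   p2   0    0    0    2    2    3
   p3   0    2    2    0    0    0
   p4   0   -2    0    0   -3    0
   p5   0    0    0    0    0   -1
   p6  -3   -2    0   -3    0    0

Candidate y = [1, 3, 1, 2, 1, 3, 1]; check y·C column-wise:
  col α: 1·0 + 3·1 + 1·0 + 2·0 + 1·0 + 3·0 + 1·-3 = 0
  col β: 1·0 + 3·0 + 1·0 + 2·2 + 1·-2 + 3·0 + 1·-2 = 0
  col γ: 1·-4 + 3·0 + 1·0 + 2·2 + 1·0 + 3·0 + 1·0 = 0
  col δ: 1·1 + 3·0 + 1·2 + 2·0 + 1·0 + 3·0 + 1·-3 = 0
  col ε: 1·1 + 3·0 + 1·2 + 2·0 + 1·-3 + 3·0 + 1·0 = 0
  col ζ: 1·0 + 3·0 + 1·3 + 2·0 + 1·0 + 3·-1 + 1·0 = 0

y = (p0:1, p1:3, p2:1, p3:2, p4:1, p5:3, p6:1)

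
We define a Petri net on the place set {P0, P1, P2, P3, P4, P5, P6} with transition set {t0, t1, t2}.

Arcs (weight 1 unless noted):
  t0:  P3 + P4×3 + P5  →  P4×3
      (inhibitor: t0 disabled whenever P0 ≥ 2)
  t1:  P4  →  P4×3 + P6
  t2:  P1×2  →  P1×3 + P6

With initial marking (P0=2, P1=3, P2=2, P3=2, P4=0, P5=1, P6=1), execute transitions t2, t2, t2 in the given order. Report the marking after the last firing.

(P0=2, P1=6, P2=2, P3=2, P4=0, P5=1, P6=4)

step 1: fire t2:  (P0=2, P1=3, P2=2, P3=2, P4=0, P5=1, P6=1) → (P0=2, P1=4, P2=2, P3=2, P4=0, P5=1, P6=2)
step 2: fire t2:  (P0=2, P1=4, P2=2, P3=2, P4=0, P5=1, P6=2) → (P0=2, P1=5, P2=2, P3=2, P4=0, P5=1, P6=3)
step 3: fire t2:  (P0=2, P1=5, P2=2, P3=2, P4=0, P5=1, P6=3) → (P0=2, P1=6, P2=2, P3=2, P4=0, P5=1, P6=4)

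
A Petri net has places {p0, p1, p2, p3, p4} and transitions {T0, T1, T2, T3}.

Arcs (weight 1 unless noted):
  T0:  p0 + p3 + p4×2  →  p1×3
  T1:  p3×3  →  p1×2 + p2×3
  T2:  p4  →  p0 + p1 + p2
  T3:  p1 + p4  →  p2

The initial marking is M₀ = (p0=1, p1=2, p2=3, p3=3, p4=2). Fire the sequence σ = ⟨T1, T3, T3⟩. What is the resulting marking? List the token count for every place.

(p0=1, p1=2, p2=8, p3=0, p4=0)

step 1: fire T1:  (p0=1, p1=2, p2=3, p3=3, p4=2) → (p0=1, p1=4, p2=6, p3=0, p4=2)
step 2: fire T3:  (p0=1, p1=4, p2=6, p3=0, p4=2) → (p0=1, p1=3, p2=7, p3=0, p4=1)
step 3: fire T3:  (p0=1, p1=3, p2=7, p3=0, p4=1) → (p0=1, p1=2, p2=8, p3=0, p4=0)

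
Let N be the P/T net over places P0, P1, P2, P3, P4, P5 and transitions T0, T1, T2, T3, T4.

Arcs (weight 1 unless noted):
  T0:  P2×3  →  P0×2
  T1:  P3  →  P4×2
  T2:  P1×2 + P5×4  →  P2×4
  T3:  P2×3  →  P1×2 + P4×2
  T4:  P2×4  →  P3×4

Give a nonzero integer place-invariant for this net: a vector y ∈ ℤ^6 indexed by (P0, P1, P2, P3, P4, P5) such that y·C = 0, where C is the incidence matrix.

Incidence matrix C (rows=places, cols=transitions):
       T0   T1   T2   T3   T4
   P0   2    0    0    0    0
   P1   0    0   -2    2    0
   P2  -3    0    4   -3   -4
   P3   0   -1    0    0    4
   P4   0    2    0    2    0
   P5   0    0   -4    0    0

Candidate y = [3, 2, 2, 2, 1, 1]; check y·C column-wise:
  col T0: 3·2 + 2·0 + 2·-3 + 2·0 + 1·0 + 1·0 = 0
  col T1: 3·0 + 2·0 + 2·0 + 2·-1 + 1·2 + 1·0 = 0
  col T2: 3·0 + 2·-2 + 2·4 + 2·0 + 1·0 + 1·-4 = 0
  col T3: 3·0 + 2·2 + 2·-3 + 2·0 + 1·2 + 1·0 = 0
  col T4: 3·0 + 2·0 + 2·-4 + 2·4 + 1·0 + 1·0 = 0

y = (P0:3, P1:2, P2:2, P3:2, P4:1, P5:1)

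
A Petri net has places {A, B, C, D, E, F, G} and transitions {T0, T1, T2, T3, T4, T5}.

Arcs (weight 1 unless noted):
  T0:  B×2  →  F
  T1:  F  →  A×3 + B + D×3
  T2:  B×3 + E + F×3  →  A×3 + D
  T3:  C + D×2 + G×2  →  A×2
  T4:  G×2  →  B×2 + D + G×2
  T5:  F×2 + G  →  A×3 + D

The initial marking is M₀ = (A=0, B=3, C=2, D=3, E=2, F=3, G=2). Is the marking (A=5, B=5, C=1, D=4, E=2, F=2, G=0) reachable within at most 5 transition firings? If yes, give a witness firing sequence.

NO — not reachable within 5 firings

depth 0: 1 marking
depth 1: 7 markings reached so far
depth 2: 20 markings reached so far
depth 3: 42 markings reached so far
depth 4: 75 markings reached so far
depth 5: 119 markings reached so far
target is not among the 119 markings reachable within 5 steps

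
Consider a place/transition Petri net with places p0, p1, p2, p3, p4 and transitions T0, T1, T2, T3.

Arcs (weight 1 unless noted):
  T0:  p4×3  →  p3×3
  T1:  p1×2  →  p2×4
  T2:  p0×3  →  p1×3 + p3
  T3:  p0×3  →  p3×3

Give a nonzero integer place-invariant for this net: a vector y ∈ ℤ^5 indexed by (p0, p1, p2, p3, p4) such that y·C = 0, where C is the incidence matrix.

y = (p0:3, p1:2, p2:1, p3:3, p4:3)

Incidence matrix C (rows=places, cols=transitions):
       T0   T1   T2   T3
   p0   0    0   -3   -3
   p1   0   -2    3    0
   p2   0    4    0    0
   p3   3    0    1    3
   p4  -3    0    0    0

Candidate y = [3, 2, 1, 3, 3]; check y·C column-wise:
  col T0: 3·0 + 2·0 + 1·0 + 3·3 + 3·-3 = 0
  col T1: 3·0 + 2·-2 + 1·4 + 3·0 + 3·0 = 0
  col T2: 3·-3 + 2·3 + 1·0 + 3·1 + 3·0 = 0
  col T3: 3·-3 + 2·0 + 1·0 + 3·3 + 3·0 = 0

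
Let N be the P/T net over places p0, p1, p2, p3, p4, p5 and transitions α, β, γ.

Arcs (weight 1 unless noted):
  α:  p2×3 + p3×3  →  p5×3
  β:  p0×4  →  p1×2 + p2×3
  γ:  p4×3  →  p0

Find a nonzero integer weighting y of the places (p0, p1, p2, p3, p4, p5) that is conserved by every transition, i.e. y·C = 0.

Incidence matrix C (rows=places, cols=transitions):
        α    β    γ
   p0   0   -4    1
   p1   0    2    0
   p2  -3    3    0
   p3  -3    0    0
   p4   0    0   -3
   p5   3    0    0

Candidate y = [0, 3, -2, 2, 0, 0]; check y·C column-wise:
  col α: 3·0 + -2·-3 + 2·-3 + 0·3 = 0
  col β: 0·-4 + 3·2 + -2·3 + 2·0 = 0
  col γ: 0·1 + 3·0 + -2·0 + 2·0 + 0·-3 = 0

y = (p0:0, p1:3, p2:-2, p3:2, p4:0, p5:0)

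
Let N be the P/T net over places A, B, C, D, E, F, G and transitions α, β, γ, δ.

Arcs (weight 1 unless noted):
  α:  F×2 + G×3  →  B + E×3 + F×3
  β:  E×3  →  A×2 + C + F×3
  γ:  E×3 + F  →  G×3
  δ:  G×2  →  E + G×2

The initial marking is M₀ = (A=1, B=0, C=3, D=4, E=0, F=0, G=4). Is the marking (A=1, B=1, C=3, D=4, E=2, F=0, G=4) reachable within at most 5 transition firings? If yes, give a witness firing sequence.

depth 0: 1 marking
depth 1: 2 markings reached so far
depth 2: 3 markings reached so far
depth 3: 4 markings reached so far
depth 4: 6 markings reached so far
depth 5: 9 markings reached so far
target is not among the 9 markings reachable within 5 steps

NO — not reachable within 5 firings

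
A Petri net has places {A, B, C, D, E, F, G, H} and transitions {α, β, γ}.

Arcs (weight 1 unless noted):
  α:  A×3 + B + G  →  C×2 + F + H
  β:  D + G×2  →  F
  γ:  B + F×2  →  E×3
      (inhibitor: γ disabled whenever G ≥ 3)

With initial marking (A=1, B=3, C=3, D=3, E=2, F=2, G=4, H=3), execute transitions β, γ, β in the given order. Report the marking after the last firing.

step 1: fire β:  (A=1, B=3, C=3, D=3, E=2, F=2, G=4, H=3) → (A=1, B=3, C=3, D=2, E=2, F=3, G=2, H=3)
step 2: fire γ:  (A=1, B=3, C=3, D=2, E=2, F=3, G=2, H=3) → (A=1, B=2, C=3, D=2, E=5, F=1, G=2, H=3)
step 3: fire β:  (A=1, B=2, C=3, D=2, E=5, F=1, G=2, H=3) → (A=1, B=2, C=3, D=1, E=5, F=2, G=0, H=3)

(A=1, B=2, C=3, D=1, E=5, F=2, G=0, H=3)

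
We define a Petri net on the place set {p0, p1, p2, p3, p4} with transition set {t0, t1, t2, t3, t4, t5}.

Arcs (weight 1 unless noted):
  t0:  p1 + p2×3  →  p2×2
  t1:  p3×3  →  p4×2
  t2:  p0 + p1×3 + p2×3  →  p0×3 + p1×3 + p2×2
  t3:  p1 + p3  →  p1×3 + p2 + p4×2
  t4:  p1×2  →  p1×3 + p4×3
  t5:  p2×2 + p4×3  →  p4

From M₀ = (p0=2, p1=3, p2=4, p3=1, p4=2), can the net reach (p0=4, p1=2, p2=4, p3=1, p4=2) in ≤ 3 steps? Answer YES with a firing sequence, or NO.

NO — not reachable within 3 firings

depth 0: 1 marking
depth 1: 5 markings reached so far
depth 2: 16 markings reached so far
depth 3: 35 markings reached so far
target is not among the 35 markings reachable within 3 steps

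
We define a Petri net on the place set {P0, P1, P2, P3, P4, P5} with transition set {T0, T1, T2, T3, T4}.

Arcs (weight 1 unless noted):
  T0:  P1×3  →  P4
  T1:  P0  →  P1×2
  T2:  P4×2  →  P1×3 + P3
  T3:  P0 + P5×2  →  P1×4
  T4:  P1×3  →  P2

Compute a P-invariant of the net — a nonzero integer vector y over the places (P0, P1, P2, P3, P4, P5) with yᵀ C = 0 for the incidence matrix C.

y = (P0:2, P1:1, P2:3, P3:3, P4:3, P5:1)

Incidence matrix C (rows=places, cols=transitions):
       T0   T1   T2   T3   T4
   P0   0   -1    0   -1    0
   P1  -3    2    3    4   -3
   P2   0    0    0    0    1
   P3   0    0    1    0    0
   P4   1    0   -2    0    0
   P5   0    0    0   -2    0

Candidate y = [2, 1, 3, 3, 3, 1]; check y·C column-wise:
  col T0: 2·0 + 1·-3 + 3·0 + 3·0 + 3·1 + 1·0 = 0
  col T1: 2·-1 + 1·2 + 3·0 + 3·0 + 3·0 + 1·0 = 0
  col T2: 2·0 + 1·3 + 3·0 + 3·1 + 3·-2 + 1·0 = 0
  col T3: 2·-1 + 1·4 + 3·0 + 3·0 + 3·0 + 1·-2 = 0
  col T4: 2·0 + 1·-3 + 3·1 + 3·0 + 3·0 + 1·0 = 0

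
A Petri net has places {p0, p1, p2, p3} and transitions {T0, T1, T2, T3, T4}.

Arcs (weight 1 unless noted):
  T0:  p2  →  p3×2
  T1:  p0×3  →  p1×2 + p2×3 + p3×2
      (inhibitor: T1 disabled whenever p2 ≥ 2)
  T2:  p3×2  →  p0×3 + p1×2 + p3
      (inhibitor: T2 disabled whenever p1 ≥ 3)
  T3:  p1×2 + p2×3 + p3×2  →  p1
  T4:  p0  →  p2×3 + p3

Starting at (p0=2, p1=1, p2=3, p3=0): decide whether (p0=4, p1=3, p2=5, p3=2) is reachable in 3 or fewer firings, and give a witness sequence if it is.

step 1: fire T0:  (p0=2, p1=1, p2=3, p3=0) → (p0=2, p1=1, p2=2, p3=2)
step 2: fire T2:  (p0=2, p1=1, p2=2, p3=2) → (p0=5, p1=3, p2=2, p3=1)
step 3: fire T4:  (p0=5, p1=3, p2=2, p3=1) → (p0=4, p1=3, p2=5, p3=2)

YES — reachable via ⟨T0, T2, T4⟩ (3 firings)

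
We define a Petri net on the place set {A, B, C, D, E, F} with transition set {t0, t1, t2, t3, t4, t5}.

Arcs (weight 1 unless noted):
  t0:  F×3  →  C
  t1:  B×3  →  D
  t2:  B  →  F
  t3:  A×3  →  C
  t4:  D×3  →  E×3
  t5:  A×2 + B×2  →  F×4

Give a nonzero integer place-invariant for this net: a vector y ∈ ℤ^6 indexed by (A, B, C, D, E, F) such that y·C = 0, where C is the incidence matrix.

Incidence matrix C (rows=places, cols=transitions):
       t0   t1   t2   t3   t4   t5
    A   0    0    0   -3    0   -2
    B   0   -3   -1    0    0   -2
    C   1    0    0    1    0    0
    D   0    1    0    0   -3    0
    E   0    0    0    0    3    0
    F  -3    0    1    0    0    4

Candidate y = [1, 1, 3, 3, 3, 1]; check y·C column-wise:
  col t0: 1·0 + 1·0 + 3·1 + 3·0 + 3·0 + 1·-3 = 0
  col t1: 1·0 + 1·-3 + 3·0 + 3·1 + 3·0 + 1·0 = 0
  col t2: 1·0 + 1·-1 + 3·0 + 3·0 + 3·0 + 1·1 = 0
  col t3: 1·-3 + 1·0 + 3·1 + 3·0 + 3·0 + 1·0 = 0
  col t4: 1·0 + 1·0 + 3·0 + 3·-3 + 3·3 + 1·0 = 0
  col t5: 1·-2 + 1·-2 + 3·0 + 3·0 + 3·0 + 1·4 = 0

y = (A:1, B:1, C:3, D:3, E:3, F:1)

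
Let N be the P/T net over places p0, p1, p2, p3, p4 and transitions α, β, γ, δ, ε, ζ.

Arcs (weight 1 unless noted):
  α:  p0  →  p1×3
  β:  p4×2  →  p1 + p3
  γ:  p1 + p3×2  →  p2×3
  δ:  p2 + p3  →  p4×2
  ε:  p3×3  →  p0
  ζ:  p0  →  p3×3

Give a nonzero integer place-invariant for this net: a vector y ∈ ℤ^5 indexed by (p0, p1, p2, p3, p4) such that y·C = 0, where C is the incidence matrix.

Incidence matrix C (rows=places, cols=transitions):
        α    β    γ    δ    ε    ζ
   p0  -1    0    0    0    1   -1
   p1   3    1   -1    0    0    0
   p2   0    0    3   -1    0    0
   p3   0    1   -2   -1   -3    3
   p4   0   -2    0    2    0    0

Candidate y = [3, 1, 1, 1, 1]; check y·C column-wise:
  col α: 3·-1 + 1·3 + 1·0 + 1·0 + 1·0 = 0
  col β: 3·0 + 1·1 + 1·0 + 1·1 + 1·-2 = 0
  col γ: 3·0 + 1·-1 + 1·3 + 1·-2 + 1·0 = 0
  col δ: 3·0 + 1·0 + 1·-1 + 1·-1 + 1·2 = 0
  col ε: 3·1 + 1·0 + 1·0 + 1·-3 + 1·0 = 0
  col ζ: 3·-1 + 1·0 + 1·0 + 1·3 + 1·0 = 0

y = (p0:3, p1:1, p2:1, p3:1, p4:1)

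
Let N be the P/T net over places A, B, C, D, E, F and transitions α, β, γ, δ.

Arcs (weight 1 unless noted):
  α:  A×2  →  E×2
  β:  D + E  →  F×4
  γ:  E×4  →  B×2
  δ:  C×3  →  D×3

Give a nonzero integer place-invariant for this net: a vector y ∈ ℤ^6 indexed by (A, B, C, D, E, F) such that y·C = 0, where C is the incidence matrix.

y = (A:1, B:2, C:-1, D:-1, E:1, F:0)

Incidence matrix C (rows=places, cols=transitions):
        α    β    γ    δ
    A  -2    0    0    0
    B   0    0    2    0
    C   0    0    0   -3
    D   0   -1    0    3
    E   2   -1   -4    0
    F   0    4    0    0

Candidate y = [1, 2, -1, -1, 1, 0]; check y·C column-wise:
  col α: 1·-2 + 2·0 + -1·0 + -1·0 + 1·2 = 0
  col β: 1·0 + 2·0 + -1·0 + -1·-1 + 1·-1 + 0·4 = 0
  col γ: 1·0 + 2·2 + -1·0 + -1·0 + 1·-4 = 0
  col δ: 1·0 + 2·0 + -1·-3 + -1·3 + 1·0 = 0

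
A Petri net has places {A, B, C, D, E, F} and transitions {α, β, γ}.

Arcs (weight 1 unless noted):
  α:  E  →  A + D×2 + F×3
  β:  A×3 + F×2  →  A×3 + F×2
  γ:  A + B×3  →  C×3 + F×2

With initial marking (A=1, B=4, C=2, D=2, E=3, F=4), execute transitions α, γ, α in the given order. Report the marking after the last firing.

step 1: fire α:  (A=1, B=4, C=2, D=2, E=3, F=4) → (A=2, B=4, C=2, D=4, E=2, F=7)
step 2: fire γ:  (A=2, B=4, C=2, D=4, E=2, F=7) → (A=1, B=1, C=5, D=4, E=2, F=9)
step 3: fire α:  (A=1, B=1, C=5, D=4, E=2, F=9) → (A=2, B=1, C=5, D=6, E=1, F=12)

(A=2, B=1, C=5, D=6, E=1, F=12)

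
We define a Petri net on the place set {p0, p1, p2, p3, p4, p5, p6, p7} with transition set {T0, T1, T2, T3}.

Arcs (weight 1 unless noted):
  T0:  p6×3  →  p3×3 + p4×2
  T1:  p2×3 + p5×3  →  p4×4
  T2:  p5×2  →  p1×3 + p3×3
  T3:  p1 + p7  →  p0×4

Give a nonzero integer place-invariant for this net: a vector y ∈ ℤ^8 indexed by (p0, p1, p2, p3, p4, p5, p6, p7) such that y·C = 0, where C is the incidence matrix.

y = (p0:1, p1:4, p2:8, p3:-4, p4:6, p5:0, p6:0, p7:0)

Incidence matrix C (rows=places, cols=transitions):
       T0   T1   T2   T3
   p0   0    0    0    4
   p1   0    0    3   -1
   p2   0   -3    0    0
   p3   3    0    3    0
   p4   2    4    0    0
   p5   0   -3   -2    0
   p6  -3    0    0    0
   p7   0    0    0   -1

Candidate y = [1, 4, 8, -4, 6, 0, 0, 0]; check y·C column-wise:
  col T0: 1·0 + 4·0 + 8·0 + -4·3 + 6·2 + 0·-3 = 0
  col T1: 1·0 + 4·0 + 8·-3 + -4·0 + 6·4 + 0·-3 = 0
  col T2: 1·0 + 4·3 + 8·0 + -4·3 + 6·0 + 0·-2 = 0
  col T3: 1·4 + 4·-1 + 8·0 + -4·0 + 6·0 + 0·-1 = 0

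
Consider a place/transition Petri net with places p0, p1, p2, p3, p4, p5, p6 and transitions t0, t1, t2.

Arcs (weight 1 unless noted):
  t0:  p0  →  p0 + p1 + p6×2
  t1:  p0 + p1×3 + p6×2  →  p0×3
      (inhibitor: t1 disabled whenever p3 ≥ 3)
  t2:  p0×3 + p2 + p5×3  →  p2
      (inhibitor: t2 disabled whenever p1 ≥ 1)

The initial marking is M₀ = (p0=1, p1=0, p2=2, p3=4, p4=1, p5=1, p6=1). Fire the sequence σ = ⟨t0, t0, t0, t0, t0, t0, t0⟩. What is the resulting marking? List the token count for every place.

step 1: fire t0:  (p0=1, p1=0, p2=2, p3=4, p4=1, p5=1, p6=1) → (p0=1, p1=1, p2=2, p3=4, p4=1, p5=1, p6=3)
step 2: fire t0:  (p0=1, p1=1, p2=2, p3=4, p4=1, p5=1, p6=3) → (p0=1, p1=2, p2=2, p3=4, p4=1, p5=1, p6=5)
step 3: fire t0:  (p0=1, p1=2, p2=2, p3=4, p4=1, p5=1, p6=5) → (p0=1, p1=3, p2=2, p3=4, p4=1, p5=1, p6=7)
step 4: fire t0:  (p0=1, p1=3, p2=2, p3=4, p4=1, p5=1, p6=7) → (p0=1, p1=4, p2=2, p3=4, p4=1, p5=1, p6=9)
step 5: fire t0:  (p0=1, p1=4, p2=2, p3=4, p4=1, p5=1, p6=9) → (p0=1, p1=5, p2=2, p3=4, p4=1, p5=1, p6=11)
step 6: fire t0:  (p0=1, p1=5, p2=2, p3=4, p4=1, p5=1, p6=11) → (p0=1, p1=6, p2=2, p3=4, p4=1, p5=1, p6=13)
step 7: fire t0:  (p0=1, p1=6, p2=2, p3=4, p4=1, p5=1, p6=13) → (p0=1, p1=7, p2=2, p3=4, p4=1, p5=1, p6=15)

(p0=1, p1=7, p2=2, p3=4, p4=1, p5=1, p6=15)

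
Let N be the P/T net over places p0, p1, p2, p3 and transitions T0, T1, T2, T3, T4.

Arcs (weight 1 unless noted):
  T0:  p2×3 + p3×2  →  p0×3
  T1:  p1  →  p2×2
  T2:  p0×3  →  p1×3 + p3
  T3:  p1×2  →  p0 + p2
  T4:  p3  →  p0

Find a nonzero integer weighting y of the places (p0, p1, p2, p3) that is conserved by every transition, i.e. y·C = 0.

y = (p0:3, p1:2, p2:1, p3:3)

Incidence matrix C (rows=places, cols=transitions):
       T0   T1   T2   T3   T4
   p0   3    0   -3    1    1
   p1   0   -1    3   -2    0
   p2  -3    2    0    1    0
   p3  -2    0    1    0   -1

Candidate y = [3, 2, 1, 3]; check y·C column-wise:
  col T0: 3·3 + 2·0 + 1·-3 + 3·-2 = 0
  col T1: 3·0 + 2·-1 + 1·2 + 3·0 = 0
  col T2: 3·-3 + 2·3 + 1·0 + 3·1 = 0
  col T3: 3·1 + 2·-2 + 1·1 + 3·0 = 0
  col T4: 3·1 + 2·0 + 1·0 + 3·-1 = 0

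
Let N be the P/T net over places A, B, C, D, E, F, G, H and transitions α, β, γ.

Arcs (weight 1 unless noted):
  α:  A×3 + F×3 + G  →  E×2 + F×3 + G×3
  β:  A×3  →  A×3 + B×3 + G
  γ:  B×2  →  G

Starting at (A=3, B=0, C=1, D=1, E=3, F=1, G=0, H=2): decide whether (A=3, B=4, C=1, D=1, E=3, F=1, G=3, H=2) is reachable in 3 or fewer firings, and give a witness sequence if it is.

YES — reachable via ⟨β, β, γ⟩ (3 firings)

step 1: fire β:  (A=3, B=0, C=1, D=1, E=3, F=1, G=0, H=2) → (A=3, B=3, C=1, D=1, E=3, F=1, G=1, H=2)
step 2: fire β:  (A=3, B=3, C=1, D=1, E=3, F=1, G=1, H=2) → (A=3, B=6, C=1, D=1, E=3, F=1, G=2, H=2)
step 3: fire γ:  (A=3, B=6, C=1, D=1, E=3, F=1, G=2, H=2) → (A=3, B=4, C=1, D=1, E=3, F=1, G=3, H=2)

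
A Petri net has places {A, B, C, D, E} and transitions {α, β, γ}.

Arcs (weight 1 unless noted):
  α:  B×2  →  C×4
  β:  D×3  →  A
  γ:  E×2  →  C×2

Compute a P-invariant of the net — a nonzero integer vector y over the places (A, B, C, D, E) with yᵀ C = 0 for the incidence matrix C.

y = (A:3, B:0, C:0, D:1, E:0)

Incidence matrix C (rows=places, cols=transitions):
        α    β    γ
    A   0    1    0
    B  -2    0    0
    C   4    0    2
    D   0   -3    0
    E   0    0   -2

Candidate y = [3, 0, 0, 1, 0]; check y·C column-wise:
  col α: 3·0 + 0·-2 + 0·4 + 1·0 = 0
  col β: 3·1 + 1·-3 = 0
  col γ: 3·0 + 0·2 + 1·0 + 0·-2 = 0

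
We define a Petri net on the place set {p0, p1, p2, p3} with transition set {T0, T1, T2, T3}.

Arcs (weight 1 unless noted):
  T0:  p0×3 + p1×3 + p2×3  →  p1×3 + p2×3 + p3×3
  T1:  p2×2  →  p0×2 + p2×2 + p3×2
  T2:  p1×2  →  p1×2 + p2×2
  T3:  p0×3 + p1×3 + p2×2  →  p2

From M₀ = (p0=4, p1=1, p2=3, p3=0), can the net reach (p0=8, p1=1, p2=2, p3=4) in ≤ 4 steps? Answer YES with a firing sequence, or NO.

depth 0: 1 marking
depth 1: 2 markings reached so far
depth 2: 3 markings reached so far
depth 3: 4 markings reached so far
depth 4: 5 markings reached so far
target is not among the 5 markings reachable within 4 steps

NO — not reachable within 4 firings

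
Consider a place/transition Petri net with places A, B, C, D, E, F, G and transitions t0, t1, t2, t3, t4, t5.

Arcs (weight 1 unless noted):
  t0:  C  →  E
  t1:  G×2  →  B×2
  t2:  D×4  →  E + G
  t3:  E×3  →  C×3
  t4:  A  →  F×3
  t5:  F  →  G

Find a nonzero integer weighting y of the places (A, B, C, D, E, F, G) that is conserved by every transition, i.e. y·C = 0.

Incidence matrix C (rows=places, cols=transitions):
       t0   t1   t2   t3   t4   t5
    A   0    0    0    0   -1    0
    B   0    2    0    0    0    0
    C  -1    0    0    3    0    0
    D   0    0   -4    0    0    0
    E   1    0    1   -3    0    0
    F   0    0    0    0    3   -1
    G   0   -2    1    0    0    1

Candidate y = [0, 0, 4, 1, 4, 0, 0]; check y·C column-wise:
  col t0: 4·-1 + 1·0 + 4·1 = 0
  col t1: 0·2 + 4·0 + 1·0 + 4·0 + 0·-2 = 0
  col t2: 4·0 + 1·-4 + 4·1 + 0·1 = 0
  col t3: 4·3 + 1·0 + 4·-3 = 0
  col t4: 0·-1 + 4·0 + 1·0 + 4·0 + 0·3 = 0
  col t5: 4·0 + 1·0 + 4·0 + 0·-1 + 0·1 = 0

y = (A:0, B:0, C:4, D:1, E:4, F:0, G:0)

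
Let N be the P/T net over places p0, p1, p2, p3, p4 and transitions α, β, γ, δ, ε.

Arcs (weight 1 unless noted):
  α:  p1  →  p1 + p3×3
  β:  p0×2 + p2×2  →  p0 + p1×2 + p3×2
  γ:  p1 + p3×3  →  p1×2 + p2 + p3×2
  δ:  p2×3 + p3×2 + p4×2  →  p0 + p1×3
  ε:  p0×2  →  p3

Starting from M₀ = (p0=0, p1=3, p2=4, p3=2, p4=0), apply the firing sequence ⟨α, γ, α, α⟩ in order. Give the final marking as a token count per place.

step 1: fire α:  (p0=0, p1=3, p2=4, p3=2, p4=0) → (p0=0, p1=3, p2=4, p3=5, p4=0)
step 2: fire γ:  (p0=0, p1=3, p2=4, p3=5, p4=0) → (p0=0, p1=4, p2=5, p3=4, p4=0)
step 3: fire α:  (p0=0, p1=4, p2=5, p3=4, p4=0) → (p0=0, p1=4, p2=5, p3=7, p4=0)
step 4: fire α:  (p0=0, p1=4, p2=5, p3=7, p4=0) → (p0=0, p1=4, p2=5, p3=10, p4=0)

(p0=0, p1=4, p2=5, p3=10, p4=0)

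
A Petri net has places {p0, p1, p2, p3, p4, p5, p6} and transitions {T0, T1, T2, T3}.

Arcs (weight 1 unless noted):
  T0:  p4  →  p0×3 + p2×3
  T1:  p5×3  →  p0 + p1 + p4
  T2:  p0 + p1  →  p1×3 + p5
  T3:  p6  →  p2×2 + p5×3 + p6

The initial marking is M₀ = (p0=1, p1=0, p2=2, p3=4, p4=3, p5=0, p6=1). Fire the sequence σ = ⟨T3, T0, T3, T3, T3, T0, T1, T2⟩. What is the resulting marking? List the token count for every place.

(p0=7, p1=3, p2=16, p3=4, p4=2, p5=10, p6=1)

step 1: fire T3:  (p0=1, p1=0, p2=2, p3=4, p4=3, p5=0, p6=1) → (p0=1, p1=0, p2=4, p3=4, p4=3, p5=3, p6=1)
step 2: fire T0:  (p0=1, p1=0, p2=4, p3=4, p4=3, p5=3, p6=1) → (p0=4, p1=0, p2=7, p3=4, p4=2, p5=3, p6=1)
step 3: fire T3:  (p0=4, p1=0, p2=7, p3=4, p4=2, p5=3, p6=1) → (p0=4, p1=0, p2=9, p3=4, p4=2, p5=6, p6=1)
step 4: fire T3:  (p0=4, p1=0, p2=9, p3=4, p4=2, p5=6, p6=1) → (p0=4, p1=0, p2=11, p3=4, p4=2, p5=9, p6=1)
step 5: fire T3:  (p0=4, p1=0, p2=11, p3=4, p4=2, p5=9, p6=1) → (p0=4, p1=0, p2=13, p3=4, p4=2, p5=12, p6=1)
step 6: fire T0:  (p0=4, p1=0, p2=13, p3=4, p4=2, p5=12, p6=1) → (p0=7, p1=0, p2=16, p3=4, p4=1, p5=12, p6=1)
step 7: fire T1:  (p0=7, p1=0, p2=16, p3=4, p4=1, p5=12, p6=1) → (p0=8, p1=1, p2=16, p3=4, p4=2, p5=9, p6=1)
step 8: fire T2:  (p0=8, p1=1, p2=16, p3=4, p4=2, p5=9, p6=1) → (p0=7, p1=3, p2=16, p3=4, p4=2, p5=10, p6=1)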